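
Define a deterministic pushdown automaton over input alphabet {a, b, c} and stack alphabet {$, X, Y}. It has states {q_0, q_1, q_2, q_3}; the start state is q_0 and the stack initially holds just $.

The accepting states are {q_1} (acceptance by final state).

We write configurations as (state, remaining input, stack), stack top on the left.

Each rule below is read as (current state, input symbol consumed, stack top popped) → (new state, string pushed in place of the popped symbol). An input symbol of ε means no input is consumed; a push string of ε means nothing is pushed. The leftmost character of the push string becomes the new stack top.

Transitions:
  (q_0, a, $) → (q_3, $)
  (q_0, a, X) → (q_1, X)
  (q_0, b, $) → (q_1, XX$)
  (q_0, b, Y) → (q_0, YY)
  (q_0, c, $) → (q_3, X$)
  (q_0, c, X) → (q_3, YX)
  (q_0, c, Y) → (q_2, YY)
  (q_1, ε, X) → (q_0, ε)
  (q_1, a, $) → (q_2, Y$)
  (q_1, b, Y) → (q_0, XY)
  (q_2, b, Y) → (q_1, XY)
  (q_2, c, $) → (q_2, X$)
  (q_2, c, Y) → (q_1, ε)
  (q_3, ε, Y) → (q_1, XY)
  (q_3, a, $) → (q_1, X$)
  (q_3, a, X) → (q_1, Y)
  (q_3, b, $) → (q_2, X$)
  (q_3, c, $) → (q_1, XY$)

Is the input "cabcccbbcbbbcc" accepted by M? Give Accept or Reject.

(q_0, cabcccbbcbbbcc, $)
  read c, top $: go to q_3, push X$ → (q_3, abcccbbcbbbcc, X$)
  read a, top X: go to q_1, push Y → (q_1, bcccbbcbbbcc, Y$)
  read b, top Y: go to q_0, push XY → (q_0, cccbbcbbbcc, XY$)
  read c, top X: go to q_3, push YX → (q_3, ccbbcbbbcc, YXY$)
  ε-move, top Y: go to q_1, push XY → (q_1, ccbbcbbbcc, XYXY$)
  ε-move, top X: go to q_0, push ε → (q_0, ccbbcbbbcc, YXY$)
  read c, top Y: go to q_2, push YY → (q_2, cbbcbbbcc, YYXY$)
  read c, top Y: go to q_1, push ε → (q_1, bbcbbbcc, YXY$)
  read b, top Y: go to q_0, push XY → (q_0, bcbbbcc, XYXY$)
No transition applies at (q_0, bcbbbcc, XYXY$); input not fully consumed.

Reject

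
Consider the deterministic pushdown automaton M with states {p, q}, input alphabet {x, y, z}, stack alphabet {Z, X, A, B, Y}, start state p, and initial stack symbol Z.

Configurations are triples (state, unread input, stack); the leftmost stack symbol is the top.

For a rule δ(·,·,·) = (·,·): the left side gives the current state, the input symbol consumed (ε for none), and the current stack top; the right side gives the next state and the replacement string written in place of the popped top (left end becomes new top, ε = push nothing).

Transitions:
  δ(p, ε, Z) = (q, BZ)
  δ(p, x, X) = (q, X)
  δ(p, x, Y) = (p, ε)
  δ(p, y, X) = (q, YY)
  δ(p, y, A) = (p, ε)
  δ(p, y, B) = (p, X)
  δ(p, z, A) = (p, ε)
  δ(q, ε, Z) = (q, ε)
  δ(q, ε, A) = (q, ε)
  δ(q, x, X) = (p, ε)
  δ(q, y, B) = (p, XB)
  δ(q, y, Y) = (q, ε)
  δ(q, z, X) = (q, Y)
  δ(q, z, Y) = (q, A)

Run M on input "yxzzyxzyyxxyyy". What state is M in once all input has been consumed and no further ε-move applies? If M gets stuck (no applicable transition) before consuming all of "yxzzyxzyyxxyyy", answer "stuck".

q

(p, yxzzyxzyyxxyyy, Z) ⊢ (q, yxzzyxzyyxxyyy, BZ) ⊢ (p, xzzyxzyyxxyyy, XBZ) ⊢ (q, zzyxzyyxxyyy, XBZ) ⊢ (q, zyxzyyxxyyy, YBZ) ⊢ (q, yxzyyxxyyy, ABZ) ⊢ (q, yxzyyxxyyy, BZ) ⊢ (p, xzyyxxyyy, XBZ) ⊢ (q, zyyxxyyy, XBZ) ⊢ (q, yyxxyyy, YBZ) ⊢ (q, yxxyyy, BZ) ⊢ (p, xxyyy, XBZ) ⊢ (q, xyyy, XBZ) ⊢ (p, yyy, BZ) ⊢ (p, yy, XZ) ⊢ (q, y, YYZ) ⊢ (q, ε, YZ)
All input consumed; M is in state q.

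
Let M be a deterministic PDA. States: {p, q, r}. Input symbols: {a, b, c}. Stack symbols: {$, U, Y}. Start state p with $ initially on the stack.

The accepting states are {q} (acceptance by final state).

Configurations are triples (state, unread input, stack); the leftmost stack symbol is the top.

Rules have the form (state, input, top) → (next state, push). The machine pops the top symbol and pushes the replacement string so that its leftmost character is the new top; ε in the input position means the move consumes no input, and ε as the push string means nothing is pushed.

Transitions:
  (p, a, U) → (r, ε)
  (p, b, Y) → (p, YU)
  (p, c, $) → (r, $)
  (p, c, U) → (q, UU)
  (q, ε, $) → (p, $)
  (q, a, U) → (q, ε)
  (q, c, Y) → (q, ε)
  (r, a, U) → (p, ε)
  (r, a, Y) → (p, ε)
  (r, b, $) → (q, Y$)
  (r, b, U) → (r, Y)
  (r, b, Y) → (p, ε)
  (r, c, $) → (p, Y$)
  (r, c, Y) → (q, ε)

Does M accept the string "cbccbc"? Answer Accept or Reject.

Accept

(p, cbccbc, $)
  read c, top $: go to r, push $ → (r, bccbc, $)
  read b, top $: go to q, push Y$ → (q, ccbc, Y$)
  read c, top Y: go to q, push ε → (q, cbc, $)
  ε-move, top $: go to p, push $ → (p, cbc, $)
  read c, top $: go to r, push $ → (r, bc, $)
  read b, top $: go to q, push Y$ → (q, c, Y$)
  read c, top Y: go to q, push ε → (q, ε, $)
All input consumed; state q ∈ F.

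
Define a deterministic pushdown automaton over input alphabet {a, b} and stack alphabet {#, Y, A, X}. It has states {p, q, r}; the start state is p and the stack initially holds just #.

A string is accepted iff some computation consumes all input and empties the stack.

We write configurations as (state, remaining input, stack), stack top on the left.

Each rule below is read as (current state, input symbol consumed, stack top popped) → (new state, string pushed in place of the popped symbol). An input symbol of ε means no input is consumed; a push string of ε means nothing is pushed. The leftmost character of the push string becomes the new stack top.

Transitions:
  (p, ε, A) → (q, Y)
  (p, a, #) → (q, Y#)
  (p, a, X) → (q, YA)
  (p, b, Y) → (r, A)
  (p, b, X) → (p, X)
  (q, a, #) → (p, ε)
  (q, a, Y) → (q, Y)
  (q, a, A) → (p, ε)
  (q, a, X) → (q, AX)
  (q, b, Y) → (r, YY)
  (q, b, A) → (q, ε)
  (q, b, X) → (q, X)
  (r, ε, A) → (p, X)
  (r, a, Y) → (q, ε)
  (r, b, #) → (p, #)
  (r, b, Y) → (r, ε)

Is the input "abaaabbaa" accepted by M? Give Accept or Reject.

Accept

(p, abaaabbaa, #)
  read a, top #: go to q, push Y# → (q, baaabbaa, Y#)
  read b, top Y: go to r, push YY → (r, aaabbaa, YY#)
  read a, top Y: go to q, push ε → (q, aabbaa, Y#)
  read a, top Y: go to q, push Y → (q, abbaa, Y#)
  read a, top Y: go to q, push Y → (q, bbaa, Y#)
  read b, top Y: go to r, push YY → (r, baa, YY#)
  read b, top Y: go to r, push ε → (r, aa, Y#)
  read a, top Y: go to q, push ε → (q, a, #)
  read a, top #: go to p, push ε → (p, ε, ε)
All input consumed and the stack is empty.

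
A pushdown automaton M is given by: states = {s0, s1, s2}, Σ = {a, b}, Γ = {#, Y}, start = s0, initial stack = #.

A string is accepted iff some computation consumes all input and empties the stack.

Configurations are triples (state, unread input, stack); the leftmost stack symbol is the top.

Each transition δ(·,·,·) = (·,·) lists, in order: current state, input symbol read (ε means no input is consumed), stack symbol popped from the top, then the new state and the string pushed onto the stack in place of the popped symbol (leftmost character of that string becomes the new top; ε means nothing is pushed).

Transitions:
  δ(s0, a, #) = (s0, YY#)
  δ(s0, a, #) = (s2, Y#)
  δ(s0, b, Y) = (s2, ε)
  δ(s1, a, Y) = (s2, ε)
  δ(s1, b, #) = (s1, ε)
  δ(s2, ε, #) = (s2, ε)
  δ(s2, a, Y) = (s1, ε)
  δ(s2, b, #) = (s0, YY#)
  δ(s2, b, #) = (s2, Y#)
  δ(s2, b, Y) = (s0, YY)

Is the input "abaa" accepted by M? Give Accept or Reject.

Reject

No computation consumes all input and empties the stack.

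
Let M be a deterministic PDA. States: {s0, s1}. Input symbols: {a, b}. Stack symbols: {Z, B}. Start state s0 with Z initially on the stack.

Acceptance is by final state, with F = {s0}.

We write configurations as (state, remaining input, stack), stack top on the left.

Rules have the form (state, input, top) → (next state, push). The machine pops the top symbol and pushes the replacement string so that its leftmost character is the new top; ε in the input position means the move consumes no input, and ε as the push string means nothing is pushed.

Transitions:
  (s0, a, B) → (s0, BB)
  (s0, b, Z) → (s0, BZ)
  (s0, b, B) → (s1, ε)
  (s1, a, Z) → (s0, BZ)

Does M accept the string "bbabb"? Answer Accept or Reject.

(s0, bbabb, Z)
  read b, top Z: go to s0, push BZ → (s0, babb, BZ)
  read b, top B: go to s1, push ε → (s1, abb, Z)
  read a, top Z: go to s0, push BZ → (s0, bb, BZ)
  read b, top B: go to s1, push ε → (s1, b, Z)
No transition applies at (s1, b, Z); input not fully consumed.

Reject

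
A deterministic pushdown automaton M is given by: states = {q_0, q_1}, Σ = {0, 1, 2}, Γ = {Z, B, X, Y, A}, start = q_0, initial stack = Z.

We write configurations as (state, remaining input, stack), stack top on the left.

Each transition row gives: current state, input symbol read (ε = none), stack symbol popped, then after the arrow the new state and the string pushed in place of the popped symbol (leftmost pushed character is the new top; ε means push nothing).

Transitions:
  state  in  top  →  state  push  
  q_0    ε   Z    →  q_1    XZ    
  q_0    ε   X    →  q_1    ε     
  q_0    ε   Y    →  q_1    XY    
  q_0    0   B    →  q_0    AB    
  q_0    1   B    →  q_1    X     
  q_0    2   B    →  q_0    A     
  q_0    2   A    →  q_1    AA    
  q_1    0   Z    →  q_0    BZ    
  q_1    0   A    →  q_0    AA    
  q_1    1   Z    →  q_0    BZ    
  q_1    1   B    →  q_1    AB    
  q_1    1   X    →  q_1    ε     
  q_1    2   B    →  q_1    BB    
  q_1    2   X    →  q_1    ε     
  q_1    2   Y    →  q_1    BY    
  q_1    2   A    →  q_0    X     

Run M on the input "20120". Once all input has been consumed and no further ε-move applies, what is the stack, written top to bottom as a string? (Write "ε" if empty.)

BZ

(q_0, 20120, Z) ⊢ (q_1, 20120, XZ) ⊢ (q_1, 0120, Z) ⊢ (q_0, 120, BZ) ⊢ (q_1, 20, XZ) ⊢ (q_1, 0, Z) ⊢ (q_0, ε, BZ)
All input consumed in state q_0 with stack BZ.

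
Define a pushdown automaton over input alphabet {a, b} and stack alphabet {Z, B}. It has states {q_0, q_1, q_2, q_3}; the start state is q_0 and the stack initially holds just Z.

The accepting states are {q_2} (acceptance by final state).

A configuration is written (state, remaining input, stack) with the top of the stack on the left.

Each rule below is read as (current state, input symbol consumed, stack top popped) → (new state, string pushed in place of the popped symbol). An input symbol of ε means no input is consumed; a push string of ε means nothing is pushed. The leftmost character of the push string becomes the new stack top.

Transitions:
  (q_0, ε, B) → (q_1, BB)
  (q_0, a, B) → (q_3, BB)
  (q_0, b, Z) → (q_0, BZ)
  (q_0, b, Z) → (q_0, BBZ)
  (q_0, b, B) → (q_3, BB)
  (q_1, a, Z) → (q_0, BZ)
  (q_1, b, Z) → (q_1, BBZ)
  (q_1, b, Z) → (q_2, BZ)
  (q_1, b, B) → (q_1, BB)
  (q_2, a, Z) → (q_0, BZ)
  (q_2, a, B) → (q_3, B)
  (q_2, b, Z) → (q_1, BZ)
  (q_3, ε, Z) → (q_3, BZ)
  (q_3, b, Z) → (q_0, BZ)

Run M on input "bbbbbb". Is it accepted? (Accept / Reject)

Reject

No computation consumes all input and reaches a final state.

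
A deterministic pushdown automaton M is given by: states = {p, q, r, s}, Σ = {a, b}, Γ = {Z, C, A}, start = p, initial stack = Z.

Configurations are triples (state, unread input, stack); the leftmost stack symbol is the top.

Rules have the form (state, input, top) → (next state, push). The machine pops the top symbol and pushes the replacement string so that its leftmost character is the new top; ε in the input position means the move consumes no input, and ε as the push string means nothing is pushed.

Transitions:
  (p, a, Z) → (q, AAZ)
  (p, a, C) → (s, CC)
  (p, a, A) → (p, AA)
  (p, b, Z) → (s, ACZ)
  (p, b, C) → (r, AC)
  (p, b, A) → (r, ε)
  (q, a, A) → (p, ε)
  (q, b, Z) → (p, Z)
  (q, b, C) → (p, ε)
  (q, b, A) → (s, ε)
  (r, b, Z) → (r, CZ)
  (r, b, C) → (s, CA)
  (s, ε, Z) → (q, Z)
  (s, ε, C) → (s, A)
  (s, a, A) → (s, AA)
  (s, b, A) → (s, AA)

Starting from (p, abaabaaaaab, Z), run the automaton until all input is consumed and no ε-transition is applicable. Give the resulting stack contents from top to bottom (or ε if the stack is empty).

(p, abaabaaaaab, Z)
  read a, top Z: go to q, push AAZ → (q, baabaaaaab, AAZ)
  read b, top A: go to s, push ε → (s, aabaaaaab, AZ)
  read a, top A: go to s, push AA → (s, abaaaaab, AAZ)
  read a, top A: go to s, push AA → (s, baaaaab, AAAZ)
  read b, top A: go to s, push AA → (s, aaaaab, AAAAZ)
  read a, top A: go to s, push AA → (s, aaaab, AAAAAZ)
  read a, top A: go to s, push AA → (s, aaab, AAAAAAZ)
  read a, top A: go to s, push AA → (s, aab, AAAAAAAZ)
  read a, top A: go to s, push AA → (s, ab, AAAAAAAAZ)
  read a, top A: go to s, push AA → (s, b, AAAAAAAAAZ)
  read b, top A: go to s, push AA → (s, ε, AAAAAAAAAAZ)
All input consumed in state s with stack AAAAAAAAAAZ.

AAAAAAAAAAZ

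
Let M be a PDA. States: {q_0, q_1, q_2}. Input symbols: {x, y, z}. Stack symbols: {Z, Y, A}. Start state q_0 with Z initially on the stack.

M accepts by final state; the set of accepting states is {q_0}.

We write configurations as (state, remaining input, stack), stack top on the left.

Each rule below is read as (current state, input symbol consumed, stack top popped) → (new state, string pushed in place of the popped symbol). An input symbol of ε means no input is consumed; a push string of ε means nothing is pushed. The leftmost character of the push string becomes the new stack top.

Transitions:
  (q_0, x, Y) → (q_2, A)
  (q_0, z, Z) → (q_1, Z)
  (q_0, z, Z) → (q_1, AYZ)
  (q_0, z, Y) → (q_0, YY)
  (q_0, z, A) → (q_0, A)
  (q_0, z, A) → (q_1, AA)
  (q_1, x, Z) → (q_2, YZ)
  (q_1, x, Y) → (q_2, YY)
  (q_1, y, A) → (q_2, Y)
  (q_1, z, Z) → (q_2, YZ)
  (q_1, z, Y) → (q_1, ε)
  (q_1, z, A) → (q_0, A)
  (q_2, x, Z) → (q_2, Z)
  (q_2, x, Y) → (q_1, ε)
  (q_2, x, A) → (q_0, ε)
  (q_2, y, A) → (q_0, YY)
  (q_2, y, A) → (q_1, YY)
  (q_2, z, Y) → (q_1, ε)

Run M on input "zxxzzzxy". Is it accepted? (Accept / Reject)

No computation consumes all input and reaches a final state.

Reject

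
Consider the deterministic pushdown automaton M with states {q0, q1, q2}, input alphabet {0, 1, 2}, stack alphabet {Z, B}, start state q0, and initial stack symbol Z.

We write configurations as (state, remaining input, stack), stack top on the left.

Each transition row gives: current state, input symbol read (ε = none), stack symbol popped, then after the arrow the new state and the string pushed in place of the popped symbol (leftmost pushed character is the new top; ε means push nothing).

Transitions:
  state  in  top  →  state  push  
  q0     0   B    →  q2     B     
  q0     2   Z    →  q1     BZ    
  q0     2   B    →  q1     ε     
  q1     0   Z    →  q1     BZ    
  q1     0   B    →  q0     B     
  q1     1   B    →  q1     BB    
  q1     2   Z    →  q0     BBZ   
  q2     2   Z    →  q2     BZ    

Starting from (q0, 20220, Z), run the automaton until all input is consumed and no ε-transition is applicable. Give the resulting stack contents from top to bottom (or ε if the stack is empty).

(q0, 20220, Z)
  read 2, top Z: go to q1, push BZ → (q1, 0220, BZ)
  read 0, top B: go to q0, push B → (q0, 220, BZ)
  read 2, top B: go to q1, push ε → (q1, 20, Z)
  read 2, top Z: go to q0, push BBZ → (q0, 0, BBZ)
  read 0, top B: go to q2, push B → (q2, ε, BBZ)
All input consumed in state q2 with stack BBZ.

BBZ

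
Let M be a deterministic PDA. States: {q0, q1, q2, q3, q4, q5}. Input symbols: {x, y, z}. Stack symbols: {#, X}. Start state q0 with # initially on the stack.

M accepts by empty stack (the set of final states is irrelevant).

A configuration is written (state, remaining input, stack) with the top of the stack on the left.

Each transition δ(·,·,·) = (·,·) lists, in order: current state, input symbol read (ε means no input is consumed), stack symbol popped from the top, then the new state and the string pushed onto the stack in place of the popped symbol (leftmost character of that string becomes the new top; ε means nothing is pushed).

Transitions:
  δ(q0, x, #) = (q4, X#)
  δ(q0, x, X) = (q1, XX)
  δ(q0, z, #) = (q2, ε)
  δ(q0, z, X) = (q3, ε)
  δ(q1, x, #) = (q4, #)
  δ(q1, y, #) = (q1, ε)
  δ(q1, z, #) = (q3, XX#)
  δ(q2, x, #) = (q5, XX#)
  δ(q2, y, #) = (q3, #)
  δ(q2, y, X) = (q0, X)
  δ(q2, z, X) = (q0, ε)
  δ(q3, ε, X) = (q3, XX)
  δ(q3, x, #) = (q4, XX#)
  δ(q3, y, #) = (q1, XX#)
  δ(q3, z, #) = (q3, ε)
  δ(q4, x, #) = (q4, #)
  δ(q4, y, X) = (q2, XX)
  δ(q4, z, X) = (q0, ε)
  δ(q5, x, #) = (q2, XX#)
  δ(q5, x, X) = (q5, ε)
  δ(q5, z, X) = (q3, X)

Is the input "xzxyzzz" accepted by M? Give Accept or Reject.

Accept

(q0, xzxyzzz, #)
  read x, top #: go to q4, push X# → (q4, zxyzzz, X#)
  read z, top X: go to q0, push ε → (q0, xyzzz, #)
  read x, top #: go to q4, push X# → (q4, yzzz, X#)
  read y, top X: go to q2, push XX → (q2, zzz, XX#)
  read z, top X: go to q0, push ε → (q0, zz, X#)
  read z, top X: go to q3, push ε → (q3, z, #)
  read z, top #: go to q3, push ε → (q3, ε, ε)
All input consumed and the stack is empty.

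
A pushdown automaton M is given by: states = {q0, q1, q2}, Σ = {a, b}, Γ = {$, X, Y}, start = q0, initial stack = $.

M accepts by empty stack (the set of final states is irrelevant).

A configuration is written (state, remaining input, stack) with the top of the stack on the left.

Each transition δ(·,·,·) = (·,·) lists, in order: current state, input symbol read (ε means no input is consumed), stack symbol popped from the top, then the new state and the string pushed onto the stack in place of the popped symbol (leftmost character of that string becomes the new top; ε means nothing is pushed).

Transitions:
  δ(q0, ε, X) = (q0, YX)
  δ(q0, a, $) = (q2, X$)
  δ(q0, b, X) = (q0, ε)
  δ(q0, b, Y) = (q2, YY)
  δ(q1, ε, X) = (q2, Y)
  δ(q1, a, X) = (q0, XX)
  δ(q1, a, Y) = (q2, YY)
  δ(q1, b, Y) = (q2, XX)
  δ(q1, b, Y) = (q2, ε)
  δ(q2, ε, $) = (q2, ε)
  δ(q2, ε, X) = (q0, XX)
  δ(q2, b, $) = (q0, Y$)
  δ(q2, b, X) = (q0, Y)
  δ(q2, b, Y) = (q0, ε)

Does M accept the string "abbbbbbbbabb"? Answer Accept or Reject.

No computation consumes all input and empties the stack.

Reject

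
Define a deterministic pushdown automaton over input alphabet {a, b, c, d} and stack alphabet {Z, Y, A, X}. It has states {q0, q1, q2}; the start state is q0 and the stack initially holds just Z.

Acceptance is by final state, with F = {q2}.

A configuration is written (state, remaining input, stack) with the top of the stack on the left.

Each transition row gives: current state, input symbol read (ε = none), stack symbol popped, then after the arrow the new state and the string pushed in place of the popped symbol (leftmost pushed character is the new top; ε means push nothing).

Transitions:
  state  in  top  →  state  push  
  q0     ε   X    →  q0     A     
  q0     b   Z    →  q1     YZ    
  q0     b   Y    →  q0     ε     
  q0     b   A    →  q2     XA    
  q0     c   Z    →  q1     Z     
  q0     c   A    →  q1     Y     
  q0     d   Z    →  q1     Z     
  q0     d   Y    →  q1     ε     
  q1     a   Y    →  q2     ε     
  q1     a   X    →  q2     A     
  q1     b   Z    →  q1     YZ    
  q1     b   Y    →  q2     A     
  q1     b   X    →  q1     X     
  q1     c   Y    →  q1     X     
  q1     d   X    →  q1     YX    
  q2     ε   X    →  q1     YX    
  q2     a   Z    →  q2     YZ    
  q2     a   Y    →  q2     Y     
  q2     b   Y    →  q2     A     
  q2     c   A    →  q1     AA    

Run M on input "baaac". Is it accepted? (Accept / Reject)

Reject

(q0, baaac, Z)
  read b, top Z: go to q1, push YZ → (q1, aaac, YZ)
  read a, top Y: go to q2, push ε → (q2, aac, Z)
  read a, top Z: go to q2, push YZ → (q2, ac, YZ)
  read a, top Y: go to q2, push Y → (q2, c, YZ)
No transition applies at (q2, c, YZ); input not fully consumed.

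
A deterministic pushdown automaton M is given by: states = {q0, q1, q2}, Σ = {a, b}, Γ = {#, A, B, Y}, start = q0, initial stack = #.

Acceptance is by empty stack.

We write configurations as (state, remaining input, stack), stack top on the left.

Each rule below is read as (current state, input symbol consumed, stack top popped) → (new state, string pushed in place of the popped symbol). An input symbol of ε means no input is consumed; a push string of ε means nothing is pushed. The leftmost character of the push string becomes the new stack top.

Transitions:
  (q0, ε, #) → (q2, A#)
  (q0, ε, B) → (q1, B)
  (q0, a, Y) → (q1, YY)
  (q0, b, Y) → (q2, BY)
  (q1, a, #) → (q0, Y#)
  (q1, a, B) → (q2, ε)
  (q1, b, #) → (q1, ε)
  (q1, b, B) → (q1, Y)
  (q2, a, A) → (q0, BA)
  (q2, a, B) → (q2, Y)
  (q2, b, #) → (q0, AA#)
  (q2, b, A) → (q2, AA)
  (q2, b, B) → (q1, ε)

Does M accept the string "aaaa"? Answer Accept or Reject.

Reject

(q0, aaaa, #)
  ε-move, top #: go to q2, push A# → (q2, aaaa, A#)
  read a, top A: go to q0, push BA → (q0, aaa, BA#)
  ε-move, top B: go to q1, push B → (q1, aaa, BA#)
  read a, top B: go to q2, push ε → (q2, aa, A#)
  read a, top A: go to q0, push BA → (q0, a, BA#)
  ε-move, top B: go to q1, push B → (q1, a, BA#)
  read a, top B: go to q2, push ε → (q2, ε, A#)
All input consumed; stack is A#, not empty, and no further ε-move applies.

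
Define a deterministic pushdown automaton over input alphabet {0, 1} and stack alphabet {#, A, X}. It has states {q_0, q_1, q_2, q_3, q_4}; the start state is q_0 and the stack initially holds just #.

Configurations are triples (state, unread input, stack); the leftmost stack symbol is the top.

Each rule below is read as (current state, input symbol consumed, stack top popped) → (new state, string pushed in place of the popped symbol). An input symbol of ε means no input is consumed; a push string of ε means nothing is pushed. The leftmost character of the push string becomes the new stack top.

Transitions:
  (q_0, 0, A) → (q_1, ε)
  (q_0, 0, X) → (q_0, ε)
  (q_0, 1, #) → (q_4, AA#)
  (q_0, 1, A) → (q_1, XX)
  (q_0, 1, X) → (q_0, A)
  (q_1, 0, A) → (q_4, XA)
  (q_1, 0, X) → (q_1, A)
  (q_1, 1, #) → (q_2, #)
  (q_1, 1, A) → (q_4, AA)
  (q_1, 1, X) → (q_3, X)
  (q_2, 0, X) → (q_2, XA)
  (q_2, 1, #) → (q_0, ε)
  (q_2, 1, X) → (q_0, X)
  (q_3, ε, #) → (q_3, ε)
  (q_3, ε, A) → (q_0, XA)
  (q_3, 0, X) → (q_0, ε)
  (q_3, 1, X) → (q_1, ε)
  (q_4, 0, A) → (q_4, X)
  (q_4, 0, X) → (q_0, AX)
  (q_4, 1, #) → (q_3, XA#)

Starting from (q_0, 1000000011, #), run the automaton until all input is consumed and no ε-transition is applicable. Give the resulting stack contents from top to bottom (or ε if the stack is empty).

AA#

(q_0, 1000000011, #)
  read 1, top #: go to q_4, push AA# → (q_4, 000000011, AA#)
  read 0, top A: go to q_4, push X → (q_4, 00000011, XA#)
  read 0, top X: go to q_0, push AX → (q_0, 0000011, AXA#)
  read 0, top A: go to q_1, push ε → (q_1, 000011, XA#)
  read 0, top X: go to q_1, push A → (q_1, 00011, AA#)
  read 0, top A: go to q_4, push XA → (q_4, 0011, XAA#)
  read 0, top X: go to q_0, push AX → (q_0, 011, AXAA#)
  read 0, top A: go to q_1, push ε → (q_1, 11, XAA#)
  read 1, top X: go to q_3, push X → (q_3, 1, XAA#)
  read 1, top X: go to q_1, push ε → (q_1, ε, AA#)
All input consumed in state q_1 with stack AA#.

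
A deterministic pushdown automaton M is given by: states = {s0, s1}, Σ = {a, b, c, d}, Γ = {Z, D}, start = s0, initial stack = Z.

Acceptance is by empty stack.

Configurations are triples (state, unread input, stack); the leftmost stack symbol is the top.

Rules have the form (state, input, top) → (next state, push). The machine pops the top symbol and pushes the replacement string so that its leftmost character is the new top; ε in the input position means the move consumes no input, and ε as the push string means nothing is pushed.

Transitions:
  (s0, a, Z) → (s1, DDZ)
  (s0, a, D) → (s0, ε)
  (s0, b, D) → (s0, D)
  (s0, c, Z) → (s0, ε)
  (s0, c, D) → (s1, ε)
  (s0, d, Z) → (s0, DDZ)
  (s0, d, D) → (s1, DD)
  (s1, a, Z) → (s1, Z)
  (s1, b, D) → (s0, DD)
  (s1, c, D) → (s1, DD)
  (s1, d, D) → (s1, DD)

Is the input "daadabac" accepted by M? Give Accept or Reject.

Accept

(s0, daadabac, Z)
  read d, top Z: go to s0, push DDZ → (s0, aadabac, DDZ)
  read a, top D: go to s0, push ε → (s0, adabac, DZ)
  read a, top D: go to s0, push ε → (s0, dabac, Z)
  read d, top Z: go to s0, push DDZ → (s0, abac, DDZ)
  read a, top D: go to s0, push ε → (s0, bac, DZ)
  read b, top D: go to s0, push D → (s0, ac, DZ)
  read a, top D: go to s0, push ε → (s0, c, Z)
  read c, top Z: go to s0, push ε → (s0, ε, ε)
All input consumed and the stack is empty.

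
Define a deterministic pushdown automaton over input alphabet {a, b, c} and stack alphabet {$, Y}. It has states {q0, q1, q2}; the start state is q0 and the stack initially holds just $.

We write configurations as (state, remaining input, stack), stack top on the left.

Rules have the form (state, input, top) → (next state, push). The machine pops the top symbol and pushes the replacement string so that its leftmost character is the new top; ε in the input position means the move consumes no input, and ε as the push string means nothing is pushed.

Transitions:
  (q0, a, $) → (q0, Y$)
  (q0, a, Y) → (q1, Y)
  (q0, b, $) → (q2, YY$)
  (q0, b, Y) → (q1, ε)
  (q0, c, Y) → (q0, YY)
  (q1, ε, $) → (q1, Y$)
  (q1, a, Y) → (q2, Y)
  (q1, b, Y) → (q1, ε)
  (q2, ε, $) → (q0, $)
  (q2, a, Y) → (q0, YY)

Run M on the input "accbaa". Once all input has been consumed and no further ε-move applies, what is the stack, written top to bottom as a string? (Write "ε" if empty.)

YYY$

(q0, accbaa, $) ⊢ (q0, ccbaa, Y$) ⊢ (q0, cbaa, YY$) ⊢ (q0, baa, YYY$) ⊢ (q1, aa, YY$) ⊢ (q2, a, YY$) ⊢ (q0, ε, YYY$)
All input consumed in state q0 with stack YYY$.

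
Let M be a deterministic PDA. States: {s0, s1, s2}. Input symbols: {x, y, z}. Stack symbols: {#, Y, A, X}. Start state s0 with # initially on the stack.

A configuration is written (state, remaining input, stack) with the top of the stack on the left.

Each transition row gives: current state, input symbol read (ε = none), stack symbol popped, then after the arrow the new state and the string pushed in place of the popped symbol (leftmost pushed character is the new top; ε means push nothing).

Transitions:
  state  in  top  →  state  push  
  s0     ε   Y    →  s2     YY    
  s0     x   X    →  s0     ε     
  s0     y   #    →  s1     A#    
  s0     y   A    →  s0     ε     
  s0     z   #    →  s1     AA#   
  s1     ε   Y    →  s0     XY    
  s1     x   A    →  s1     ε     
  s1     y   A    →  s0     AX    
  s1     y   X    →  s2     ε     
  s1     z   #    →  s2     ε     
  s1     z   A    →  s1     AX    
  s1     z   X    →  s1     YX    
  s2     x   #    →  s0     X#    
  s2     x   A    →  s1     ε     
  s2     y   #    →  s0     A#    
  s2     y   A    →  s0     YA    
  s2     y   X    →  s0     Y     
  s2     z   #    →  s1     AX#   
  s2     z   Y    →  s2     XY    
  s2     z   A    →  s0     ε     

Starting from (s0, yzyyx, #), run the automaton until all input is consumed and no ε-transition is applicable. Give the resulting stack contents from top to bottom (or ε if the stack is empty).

(s0, yzyyx, #)
  read y, top #: go to s1, push A# → (s1, zyyx, A#)
  read z, top A: go to s1, push AX → (s1, yyx, AX#)
  read y, top A: go to s0, push AX → (s0, yx, AXX#)
  read y, top A: go to s0, push ε → (s0, x, XX#)
  read x, top X: go to s0, push ε → (s0, ε, X#)
All input consumed in state s0 with stack X#.

X#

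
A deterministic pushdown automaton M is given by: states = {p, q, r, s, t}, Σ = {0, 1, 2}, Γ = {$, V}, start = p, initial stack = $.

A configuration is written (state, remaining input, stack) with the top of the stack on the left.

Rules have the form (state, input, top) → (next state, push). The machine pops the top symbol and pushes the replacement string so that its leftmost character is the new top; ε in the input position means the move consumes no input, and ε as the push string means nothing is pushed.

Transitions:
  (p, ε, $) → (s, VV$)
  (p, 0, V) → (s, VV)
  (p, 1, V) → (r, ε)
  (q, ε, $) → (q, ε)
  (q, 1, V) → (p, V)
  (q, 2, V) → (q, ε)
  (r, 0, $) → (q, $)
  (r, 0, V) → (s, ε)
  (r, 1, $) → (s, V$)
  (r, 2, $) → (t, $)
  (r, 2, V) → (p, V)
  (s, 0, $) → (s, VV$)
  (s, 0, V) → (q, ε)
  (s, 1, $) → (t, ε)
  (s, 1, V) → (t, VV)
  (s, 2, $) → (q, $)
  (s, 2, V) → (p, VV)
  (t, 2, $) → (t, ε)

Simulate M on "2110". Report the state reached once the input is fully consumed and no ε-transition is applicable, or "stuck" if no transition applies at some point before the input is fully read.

stuck

(p, 2110, $)
  ε-move, top $: go to s, push VV$ → (s, 2110, VV$)
  read 2, top V: go to p, push VV → (p, 110, VVV$)
  read 1, top V: go to r, push ε → (r, 10, VV$)
No transition for (r, 1, top V); M blocks with input 10 remaining.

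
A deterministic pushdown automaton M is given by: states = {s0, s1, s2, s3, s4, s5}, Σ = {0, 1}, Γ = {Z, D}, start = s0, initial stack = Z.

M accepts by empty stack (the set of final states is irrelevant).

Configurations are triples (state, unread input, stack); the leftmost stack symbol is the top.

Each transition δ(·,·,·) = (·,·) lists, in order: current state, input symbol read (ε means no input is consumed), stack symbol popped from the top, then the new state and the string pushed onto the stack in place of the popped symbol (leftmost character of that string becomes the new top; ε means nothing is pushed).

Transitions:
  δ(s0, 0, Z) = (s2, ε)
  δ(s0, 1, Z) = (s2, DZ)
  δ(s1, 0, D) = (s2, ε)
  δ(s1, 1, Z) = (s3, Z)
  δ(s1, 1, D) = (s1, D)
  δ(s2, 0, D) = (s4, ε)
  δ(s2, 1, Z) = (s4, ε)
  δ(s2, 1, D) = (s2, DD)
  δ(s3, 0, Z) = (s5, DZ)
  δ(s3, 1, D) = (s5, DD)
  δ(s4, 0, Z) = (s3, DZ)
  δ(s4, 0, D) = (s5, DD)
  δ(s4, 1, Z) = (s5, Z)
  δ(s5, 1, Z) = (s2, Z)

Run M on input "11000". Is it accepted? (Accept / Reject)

Reject

(s0, 11000, Z) ⊢ (s2, 1000, DZ) ⊢ (s2, 000, DDZ) ⊢ (s4, 00, DZ) ⊢ (s5, 0, DDZ)
No transition applies at (s5, 0, DDZ); input not fully consumed.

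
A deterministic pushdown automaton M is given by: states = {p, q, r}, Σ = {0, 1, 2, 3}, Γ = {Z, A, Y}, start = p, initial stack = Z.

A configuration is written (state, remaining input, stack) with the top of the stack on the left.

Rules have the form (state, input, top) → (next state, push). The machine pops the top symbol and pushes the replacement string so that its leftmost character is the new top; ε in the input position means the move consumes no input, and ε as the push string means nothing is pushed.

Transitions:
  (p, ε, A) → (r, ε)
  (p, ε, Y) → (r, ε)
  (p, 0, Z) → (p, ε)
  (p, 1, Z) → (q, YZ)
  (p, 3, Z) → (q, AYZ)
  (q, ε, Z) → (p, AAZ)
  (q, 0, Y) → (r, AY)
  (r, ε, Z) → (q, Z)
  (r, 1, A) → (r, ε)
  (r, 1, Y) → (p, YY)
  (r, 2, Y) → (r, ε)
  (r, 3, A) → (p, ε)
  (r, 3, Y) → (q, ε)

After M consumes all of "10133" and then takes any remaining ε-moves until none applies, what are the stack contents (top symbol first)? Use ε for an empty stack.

(p, 10133, Z)
  read 1, top Z: go to q, push YZ → (q, 0133, YZ)
  read 0, top Y: go to r, push AY → (r, 133, AYZ)
  read 1, top A: go to r, push ε → (r, 33, YZ)
  read 3, top Y: go to q, push ε → (q, 3, Z)
  ε-move, top Z: go to p, push AAZ → (p, 3, AAZ)
  ε-move, top A: go to r, push ε → (r, 3, AZ)
  read 3, top A: go to p, push ε → (p, ε, Z)
All input consumed in state p with stack Z.

Z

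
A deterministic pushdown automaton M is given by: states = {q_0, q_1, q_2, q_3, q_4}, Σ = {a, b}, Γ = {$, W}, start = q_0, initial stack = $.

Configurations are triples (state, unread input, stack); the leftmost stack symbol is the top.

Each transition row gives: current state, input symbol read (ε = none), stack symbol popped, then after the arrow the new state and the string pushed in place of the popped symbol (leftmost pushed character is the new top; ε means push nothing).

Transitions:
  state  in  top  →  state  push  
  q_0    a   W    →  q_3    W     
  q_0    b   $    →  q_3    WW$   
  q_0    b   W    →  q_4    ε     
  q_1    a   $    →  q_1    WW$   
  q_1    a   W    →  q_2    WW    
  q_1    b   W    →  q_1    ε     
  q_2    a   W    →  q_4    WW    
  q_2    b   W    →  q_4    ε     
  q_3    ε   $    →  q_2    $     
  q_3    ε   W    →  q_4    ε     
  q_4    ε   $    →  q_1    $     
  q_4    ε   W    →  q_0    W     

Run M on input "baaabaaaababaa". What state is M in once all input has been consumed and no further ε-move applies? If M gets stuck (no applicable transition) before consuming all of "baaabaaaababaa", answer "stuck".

(q_0, baaabaaaababaa, $)
  read b, top $: go to q_3, push WW$ → (q_3, aaabaaaababaa, WW$)
  ε-move, top W: go to q_4, push ε → (q_4, aaabaaaababaa, W$)
  ε-move, top W: go to q_0, push W → (q_0, aaabaaaababaa, W$)
  read a, top W: go to q_3, push W → (q_3, aabaaaababaa, W$)
  ε-move, top W: go to q_4, push ε → (q_4, aabaaaababaa, $)
  ε-move, top $: go to q_1, push $ → (q_1, aabaaaababaa, $)
  read a, top $: go to q_1, push WW$ → (q_1, abaaaababaa, WW$)
  read a, top W: go to q_2, push WW → (q_2, baaaababaa, WWW$)
  read b, top W: go to q_4, push ε → (q_4, aaaababaa, WW$)
  ε-move, top W: go to q_0, push W → (q_0, aaaababaa, WW$)
  read a, top W: go to q_3, push W → (q_3, aaababaa, WW$)
  ε-move, top W: go to q_4, push ε → (q_4, aaababaa, W$)
  ε-move, top W: go to q_0, push W → (q_0, aaababaa, W$)
  read a, top W: go to q_3, push W → (q_3, aababaa, W$)
  ε-move, top W: go to q_4, push ε → (q_4, aababaa, $)
  ε-move, top $: go to q_1, push $ → (q_1, aababaa, $)
  read a, top $: go to q_1, push WW$ → (q_1, ababaa, WW$)
  read a, top W: go to q_2, push WW → (q_2, babaa, WWW$)
  read b, top W: go to q_4, push ε → (q_4, abaa, WW$)
  ε-move, top W: go to q_0, push W → (q_0, abaa, WW$)
  read a, top W: go to q_3, push W → (q_3, baa, WW$)
  ε-move, top W: go to q_4, push ε → (q_4, baa, W$)
  ε-move, top W: go to q_0, push W → (q_0, baa, W$)
  read b, top W: go to q_4, push ε → (q_4, aa, $)
  ε-move, top $: go to q_1, push $ → (q_1, aa, $)
  read a, top $: go to q_1, push WW$ → (q_1, a, WW$)
  read a, top W: go to q_2, push WW → (q_2, ε, WWW$)
All input consumed; M is in state q_2.

q_2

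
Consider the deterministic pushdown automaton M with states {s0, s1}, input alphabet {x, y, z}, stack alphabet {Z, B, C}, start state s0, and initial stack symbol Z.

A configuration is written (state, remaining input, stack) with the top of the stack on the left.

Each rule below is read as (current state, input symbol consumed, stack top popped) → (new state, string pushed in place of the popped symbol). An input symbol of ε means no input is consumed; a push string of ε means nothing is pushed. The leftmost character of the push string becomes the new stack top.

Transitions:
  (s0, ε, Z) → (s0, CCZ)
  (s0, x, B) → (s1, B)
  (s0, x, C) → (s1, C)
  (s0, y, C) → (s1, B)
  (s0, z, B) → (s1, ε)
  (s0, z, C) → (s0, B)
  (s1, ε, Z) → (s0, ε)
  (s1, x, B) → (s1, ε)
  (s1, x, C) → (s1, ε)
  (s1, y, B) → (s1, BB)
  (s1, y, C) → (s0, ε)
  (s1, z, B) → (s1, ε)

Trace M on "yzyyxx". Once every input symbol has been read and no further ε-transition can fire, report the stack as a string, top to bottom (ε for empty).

ε

(s0, yzyyxx, Z) ⊢ (s0, yzyyxx, CCZ) ⊢ (s1, zyyxx, BCZ) ⊢ (s1, yyxx, CZ) ⊢ (s0, yxx, Z) ⊢ (s0, yxx, CCZ) ⊢ (s1, xx, BCZ) ⊢ (s1, x, CZ) ⊢ (s1, ε, Z) ⊢ (s0, ε, ε)
All input consumed in state s0 with stack ε.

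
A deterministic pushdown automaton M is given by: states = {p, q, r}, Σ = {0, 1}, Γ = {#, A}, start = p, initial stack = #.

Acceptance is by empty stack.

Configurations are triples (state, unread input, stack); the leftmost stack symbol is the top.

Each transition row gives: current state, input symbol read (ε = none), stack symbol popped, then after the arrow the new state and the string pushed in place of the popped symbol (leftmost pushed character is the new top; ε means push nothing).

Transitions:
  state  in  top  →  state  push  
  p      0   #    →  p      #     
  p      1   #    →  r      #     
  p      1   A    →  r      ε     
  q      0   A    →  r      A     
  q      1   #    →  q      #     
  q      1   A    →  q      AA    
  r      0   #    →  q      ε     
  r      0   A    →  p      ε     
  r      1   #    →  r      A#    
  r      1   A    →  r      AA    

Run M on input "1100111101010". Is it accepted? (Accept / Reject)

(p, 1100111101010, #)
  read 1, top #: go to r, push # → (r, 100111101010, #)
  read 1, top #: go to r, push A# → (r, 00111101010, A#)
  read 0, top A: go to p, push ε → (p, 0111101010, #)
  read 0, top #: go to p, push # → (p, 111101010, #)
  read 1, top #: go to r, push # → (r, 11101010, #)
  read 1, top #: go to r, push A# → (r, 1101010, A#)
  read 1, top A: go to r, push AA → (r, 101010, AA#)
  read 1, top A: go to r, push AA → (r, 01010, AAA#)
  read 0, top A: go to p, push ε → (p, 1010, AA#)
  read 1, top A: go to r, push ε → (r, 010, A#)
  read 0, top A: go to p, push ε → (p, 10, #)
  read 1, top #: go to r, push # → (r, 0, #)
  read 0, top #: go to q, push ε → (q, ε, ε)
All input consumed and the stack is empty.

Accept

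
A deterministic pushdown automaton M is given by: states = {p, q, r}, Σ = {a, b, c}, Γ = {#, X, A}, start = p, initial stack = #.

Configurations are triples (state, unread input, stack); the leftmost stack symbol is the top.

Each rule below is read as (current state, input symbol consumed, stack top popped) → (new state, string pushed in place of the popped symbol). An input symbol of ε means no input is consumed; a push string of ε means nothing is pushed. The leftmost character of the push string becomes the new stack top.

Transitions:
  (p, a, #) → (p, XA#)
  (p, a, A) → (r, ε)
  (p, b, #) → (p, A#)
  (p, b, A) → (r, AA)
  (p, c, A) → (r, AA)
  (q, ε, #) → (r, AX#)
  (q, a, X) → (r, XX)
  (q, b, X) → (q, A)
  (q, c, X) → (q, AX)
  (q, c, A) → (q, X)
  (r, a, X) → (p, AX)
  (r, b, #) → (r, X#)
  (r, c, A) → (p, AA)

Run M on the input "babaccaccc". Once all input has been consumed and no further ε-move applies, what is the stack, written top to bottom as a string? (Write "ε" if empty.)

AAAAAX#

(p, babaccaccc, #)
  read b, top #: go to p, push A# → (p, abaccaccc, A#)
  read a, top A: go to r, push ε → (r, baccaccc, #)
  read b, top #: go to r, push X# → (r, accaccc, X#)
  read a, top X: go to p, push AX → (p, ccaccc, AX#)
  read c, top A: go to r, push AA → (r, caccc, AAX#)
  read c, top A: go to p, push AA → (p, accc, AAAX#)
  read a, top A: go to r, push ε → (r, ccc, AAX#)
  read c, top A: go to p, push AA → (p, cc, AAAX#)
  read c, top A: go to r, push AA → (r, c, AAAAX#)
  read c, top A: go to p, push AA → (p, ε, AAAAAX#)
All input consumed in state p with stack AAAAAX#.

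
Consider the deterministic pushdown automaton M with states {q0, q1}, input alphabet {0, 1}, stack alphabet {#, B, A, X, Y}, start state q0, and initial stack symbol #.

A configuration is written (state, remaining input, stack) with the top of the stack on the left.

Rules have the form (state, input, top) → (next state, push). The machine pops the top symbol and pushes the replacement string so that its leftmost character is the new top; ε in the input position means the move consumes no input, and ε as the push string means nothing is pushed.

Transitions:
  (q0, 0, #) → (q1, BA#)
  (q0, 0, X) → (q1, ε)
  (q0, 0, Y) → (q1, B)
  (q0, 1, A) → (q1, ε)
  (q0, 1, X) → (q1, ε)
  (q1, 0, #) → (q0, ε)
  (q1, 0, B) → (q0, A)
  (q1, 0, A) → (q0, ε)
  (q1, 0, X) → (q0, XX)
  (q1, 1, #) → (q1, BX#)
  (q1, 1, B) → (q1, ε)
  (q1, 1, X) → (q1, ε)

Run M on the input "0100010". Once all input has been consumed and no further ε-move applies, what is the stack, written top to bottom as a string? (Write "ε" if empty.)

#

(q0, 0100010, #)
  read 0, top #: go to q1, push BA# → (q1, 100010, BA#)
  read 1, top B: go to q1, push ε → (q1, 00010, A#)
  read 0, top A: go to q0, push ε → (q0, 0010, #)
  read 0, top #: go to q1, push BA# → (q1, 010, BA#)
  read 0, top B: go to q0, push A → (q0, 10, AA#)
  read 1, top A: go to q1, push ε → (q1, 0, A#)
  read 0, top A: go to q0, push ε → (q0, ε, #)
All input consumed in state q0 with stack #.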